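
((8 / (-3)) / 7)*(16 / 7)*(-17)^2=-36992 / 147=-251.65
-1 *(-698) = 698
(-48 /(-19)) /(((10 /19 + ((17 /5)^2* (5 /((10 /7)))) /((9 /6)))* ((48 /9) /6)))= 4050 /39187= 0.10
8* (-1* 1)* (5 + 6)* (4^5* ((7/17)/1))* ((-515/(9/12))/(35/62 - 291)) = -7323975680/83487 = -87725.94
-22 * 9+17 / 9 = -1765 / 9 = -196.11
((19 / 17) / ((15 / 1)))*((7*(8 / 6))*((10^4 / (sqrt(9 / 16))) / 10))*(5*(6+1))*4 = 59584000 / 459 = 129812.64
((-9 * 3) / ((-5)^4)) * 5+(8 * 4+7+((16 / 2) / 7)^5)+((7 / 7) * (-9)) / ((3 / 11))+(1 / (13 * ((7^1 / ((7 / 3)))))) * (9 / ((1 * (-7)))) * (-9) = 219320368 / 27311375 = 8.03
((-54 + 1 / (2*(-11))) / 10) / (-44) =1189 / 9680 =0.12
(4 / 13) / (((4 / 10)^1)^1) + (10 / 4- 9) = -149 / 26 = -5.73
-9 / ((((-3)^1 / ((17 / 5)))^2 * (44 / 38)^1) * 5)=-5491 / 2750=-2.00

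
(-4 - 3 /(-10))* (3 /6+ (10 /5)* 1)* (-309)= 11433 /4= 2858.25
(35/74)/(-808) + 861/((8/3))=19305307/59792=322.87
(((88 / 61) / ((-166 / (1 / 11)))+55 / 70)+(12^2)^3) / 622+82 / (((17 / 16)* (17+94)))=399446250490123 / 83195195748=4801.31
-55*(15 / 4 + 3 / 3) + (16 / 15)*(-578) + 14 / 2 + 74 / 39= -677731 / 780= -868.89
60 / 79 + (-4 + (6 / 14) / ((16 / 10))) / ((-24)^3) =46465151 / 61157376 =0.76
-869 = -869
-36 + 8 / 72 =-323 / 9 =-35.89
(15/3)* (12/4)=15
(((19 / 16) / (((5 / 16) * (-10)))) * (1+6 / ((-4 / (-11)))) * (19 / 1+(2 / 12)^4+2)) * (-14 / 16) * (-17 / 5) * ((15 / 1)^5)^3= -93149968837247314453125 / 512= -181933532885248661041.26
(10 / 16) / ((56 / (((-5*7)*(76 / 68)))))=-0.44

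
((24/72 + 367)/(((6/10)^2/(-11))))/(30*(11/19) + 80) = -115159/999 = -115.27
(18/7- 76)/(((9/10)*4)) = -1285/63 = -20.40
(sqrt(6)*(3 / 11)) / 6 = sqrt(6) / 22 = 0.11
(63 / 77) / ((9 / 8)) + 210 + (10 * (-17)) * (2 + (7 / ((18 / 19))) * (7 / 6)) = -1594.74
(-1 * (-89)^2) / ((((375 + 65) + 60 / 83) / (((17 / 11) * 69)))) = -771180639 / 402380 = -1916.55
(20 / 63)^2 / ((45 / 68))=5440 / 35721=0.15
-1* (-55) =55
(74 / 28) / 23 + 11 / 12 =1993 / 1932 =1.03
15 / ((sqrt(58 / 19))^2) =285 / 58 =4.91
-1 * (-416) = 416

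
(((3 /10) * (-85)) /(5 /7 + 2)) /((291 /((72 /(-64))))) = 1071 /29488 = 0.04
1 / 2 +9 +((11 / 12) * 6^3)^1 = 415 / 2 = 207.50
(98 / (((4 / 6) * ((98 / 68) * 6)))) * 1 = 17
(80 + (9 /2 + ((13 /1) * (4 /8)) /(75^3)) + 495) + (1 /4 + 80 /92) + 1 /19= 428209464487 /737437500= 580.67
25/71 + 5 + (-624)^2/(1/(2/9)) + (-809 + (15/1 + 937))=6154021/71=86676.35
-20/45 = -4/9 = -0.44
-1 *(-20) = 20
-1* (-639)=639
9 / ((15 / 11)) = 33 / 5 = 6.60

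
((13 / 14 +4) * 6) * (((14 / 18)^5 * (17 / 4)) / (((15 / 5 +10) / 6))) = 16.51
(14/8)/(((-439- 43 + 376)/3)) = -21/424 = -0.05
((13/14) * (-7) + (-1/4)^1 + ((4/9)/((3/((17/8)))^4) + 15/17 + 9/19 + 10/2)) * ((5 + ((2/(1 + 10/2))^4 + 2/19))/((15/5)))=-133920221677/278310691584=-0.48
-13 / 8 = -1.62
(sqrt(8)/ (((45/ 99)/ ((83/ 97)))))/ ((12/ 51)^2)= 263857* sqrt(2)/ 3880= 96.17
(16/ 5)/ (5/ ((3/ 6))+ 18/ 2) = 16/ 95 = 0.17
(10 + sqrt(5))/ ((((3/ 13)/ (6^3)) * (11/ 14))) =13104 * sqrt(5)/ 11 + 131040/ 11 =14576.49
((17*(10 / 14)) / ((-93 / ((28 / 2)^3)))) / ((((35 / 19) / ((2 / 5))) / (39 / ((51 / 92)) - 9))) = -2219504 / 465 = -4773.13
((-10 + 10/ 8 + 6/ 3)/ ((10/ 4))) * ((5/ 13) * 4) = -54/ 13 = -4.15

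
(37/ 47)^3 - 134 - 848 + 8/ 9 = -916301213/ 934407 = -980.62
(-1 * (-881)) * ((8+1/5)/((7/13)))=469573/35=13416.37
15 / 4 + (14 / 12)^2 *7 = 13.28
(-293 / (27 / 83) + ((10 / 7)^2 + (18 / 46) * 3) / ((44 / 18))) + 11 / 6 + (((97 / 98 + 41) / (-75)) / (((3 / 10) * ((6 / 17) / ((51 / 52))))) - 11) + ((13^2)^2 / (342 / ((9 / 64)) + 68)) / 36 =-39746240363287 / 43513470000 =-913.42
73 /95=0.77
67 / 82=0.82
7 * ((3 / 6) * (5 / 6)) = 35 / 12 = 2.92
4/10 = 2/5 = 0.40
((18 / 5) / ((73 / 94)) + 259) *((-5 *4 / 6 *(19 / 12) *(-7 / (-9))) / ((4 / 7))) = -89587337 / 47304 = -1893.86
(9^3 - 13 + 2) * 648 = 465264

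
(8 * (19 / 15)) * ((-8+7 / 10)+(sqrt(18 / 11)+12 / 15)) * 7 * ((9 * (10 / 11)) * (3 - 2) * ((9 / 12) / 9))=-3458 / 11+1596 * sqrt(22) / 121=-252.50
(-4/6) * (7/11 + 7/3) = -196/99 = -1.98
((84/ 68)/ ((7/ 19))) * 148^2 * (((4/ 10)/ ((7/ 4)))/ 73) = 9988224/ 43435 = 229.96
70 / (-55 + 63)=35 / 4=8.75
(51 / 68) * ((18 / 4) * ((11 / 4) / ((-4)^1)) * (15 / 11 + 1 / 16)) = -3.31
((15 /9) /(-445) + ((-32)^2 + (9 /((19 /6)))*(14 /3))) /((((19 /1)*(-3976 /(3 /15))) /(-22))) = 57882187 /958086780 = 0.06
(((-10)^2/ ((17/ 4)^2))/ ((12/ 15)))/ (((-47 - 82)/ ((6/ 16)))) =-250/ 12427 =-0.02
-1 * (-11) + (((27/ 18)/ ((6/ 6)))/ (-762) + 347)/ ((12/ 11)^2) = 22133947/ 73152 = 302.57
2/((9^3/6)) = 4/243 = 0.02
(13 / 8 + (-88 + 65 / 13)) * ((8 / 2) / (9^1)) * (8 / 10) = -434 / 15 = -28.93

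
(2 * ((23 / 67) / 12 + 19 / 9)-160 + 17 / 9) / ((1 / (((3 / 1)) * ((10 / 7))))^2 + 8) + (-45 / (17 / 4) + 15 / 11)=-233856775 / 8256611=-28.32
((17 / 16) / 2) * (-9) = -153 / 32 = -4.78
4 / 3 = 1.33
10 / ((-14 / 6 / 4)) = -120 / 7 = -17.14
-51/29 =-1.76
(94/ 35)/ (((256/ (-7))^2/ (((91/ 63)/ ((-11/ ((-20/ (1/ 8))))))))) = 4277/ 101376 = 0.04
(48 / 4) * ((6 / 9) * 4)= 32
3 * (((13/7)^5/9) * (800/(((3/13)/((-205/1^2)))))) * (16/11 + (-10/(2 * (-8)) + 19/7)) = -292198123028500/11647251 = -25087303.69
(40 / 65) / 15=8 / 195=0.04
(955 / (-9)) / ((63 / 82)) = -78310 / 567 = -138.11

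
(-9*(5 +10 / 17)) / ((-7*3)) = 285 / 119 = 2.39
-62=-62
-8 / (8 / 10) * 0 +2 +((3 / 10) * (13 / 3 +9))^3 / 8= 10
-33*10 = -330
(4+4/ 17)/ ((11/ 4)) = 288/ 187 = 1.54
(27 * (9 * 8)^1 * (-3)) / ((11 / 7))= -40824 / 11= -3711.27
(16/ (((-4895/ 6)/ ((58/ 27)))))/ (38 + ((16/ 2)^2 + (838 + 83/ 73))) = -135488/ 3026710665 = -0.00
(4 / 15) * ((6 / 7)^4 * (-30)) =-10368 / 2401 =-4.32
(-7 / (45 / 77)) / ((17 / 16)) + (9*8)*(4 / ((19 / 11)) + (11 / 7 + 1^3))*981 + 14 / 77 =386326968578 / 1119195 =345182.89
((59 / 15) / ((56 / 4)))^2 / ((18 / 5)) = 3481 / 158760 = 0.02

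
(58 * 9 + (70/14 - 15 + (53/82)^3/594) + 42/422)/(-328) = -35388749516423/22666491467136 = -1.56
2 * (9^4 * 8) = 104976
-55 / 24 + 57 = 1313 / 24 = 54.71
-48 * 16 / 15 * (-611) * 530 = 16580096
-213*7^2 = -10437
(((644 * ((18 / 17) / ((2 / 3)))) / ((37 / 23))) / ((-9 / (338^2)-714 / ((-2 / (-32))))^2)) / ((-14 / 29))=-0.00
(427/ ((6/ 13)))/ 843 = 5551/ 5058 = 1.10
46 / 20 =23 / 10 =2.30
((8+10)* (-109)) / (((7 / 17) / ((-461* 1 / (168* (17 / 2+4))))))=2562699 / 2450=1046.00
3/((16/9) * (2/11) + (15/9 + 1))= 297/296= 1.00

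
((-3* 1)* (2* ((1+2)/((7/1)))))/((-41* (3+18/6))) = 3/287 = 0.01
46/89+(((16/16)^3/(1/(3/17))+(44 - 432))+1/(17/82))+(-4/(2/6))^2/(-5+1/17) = -256443/623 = -411.63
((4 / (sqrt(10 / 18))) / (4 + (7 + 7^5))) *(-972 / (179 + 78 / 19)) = -36936 *sqrt(5) / 48758185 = -0.00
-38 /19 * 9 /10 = -9 /5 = -1.80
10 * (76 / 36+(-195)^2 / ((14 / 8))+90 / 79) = 1081592770 / 4977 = 217318.22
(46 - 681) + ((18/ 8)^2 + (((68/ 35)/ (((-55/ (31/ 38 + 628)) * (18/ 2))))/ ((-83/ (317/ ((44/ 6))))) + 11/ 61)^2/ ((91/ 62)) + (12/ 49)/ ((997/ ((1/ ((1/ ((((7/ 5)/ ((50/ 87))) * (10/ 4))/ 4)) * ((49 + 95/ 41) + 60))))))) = -6170227737466451004991398057/ 9817796645380897111038100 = -628.47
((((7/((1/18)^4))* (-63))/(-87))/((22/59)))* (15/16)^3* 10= 960247456875/81664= 11758516.08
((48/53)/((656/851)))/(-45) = -851/32595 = -0.03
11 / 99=1 / 9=0.11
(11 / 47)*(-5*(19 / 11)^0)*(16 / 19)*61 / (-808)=6710 / 90193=0.07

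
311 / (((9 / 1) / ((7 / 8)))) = 2177 / 72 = 30.24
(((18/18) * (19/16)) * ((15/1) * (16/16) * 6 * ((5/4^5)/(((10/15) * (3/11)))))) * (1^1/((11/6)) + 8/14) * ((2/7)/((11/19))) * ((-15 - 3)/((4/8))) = -31434075/551936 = -56.95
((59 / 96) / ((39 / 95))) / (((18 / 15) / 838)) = 1045.45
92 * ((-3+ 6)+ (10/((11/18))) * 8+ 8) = 143612/11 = 13055.64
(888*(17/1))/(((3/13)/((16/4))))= 261664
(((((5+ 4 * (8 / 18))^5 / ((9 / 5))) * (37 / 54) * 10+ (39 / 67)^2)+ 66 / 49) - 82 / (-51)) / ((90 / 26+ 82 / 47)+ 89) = 89253036413807548451 / 154420237903708602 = 577.99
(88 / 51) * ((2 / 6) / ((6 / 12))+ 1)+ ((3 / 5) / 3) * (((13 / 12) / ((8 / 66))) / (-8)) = 259721 / 97920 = 2.65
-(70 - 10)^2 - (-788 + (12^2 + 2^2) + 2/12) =-2960.17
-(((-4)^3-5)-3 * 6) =87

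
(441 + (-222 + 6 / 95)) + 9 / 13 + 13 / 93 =25256069 / 114855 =219.90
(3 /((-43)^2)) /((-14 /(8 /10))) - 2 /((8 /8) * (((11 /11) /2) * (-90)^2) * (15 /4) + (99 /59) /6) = -13012844 /57989752485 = -0.00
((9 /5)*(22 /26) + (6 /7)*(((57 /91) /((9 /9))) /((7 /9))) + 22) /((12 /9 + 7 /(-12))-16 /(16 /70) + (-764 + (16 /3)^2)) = -19434132 /645953035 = -0.03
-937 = -937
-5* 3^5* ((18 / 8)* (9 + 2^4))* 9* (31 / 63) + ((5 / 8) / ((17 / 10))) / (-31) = -2233063775 / 7378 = -302665.19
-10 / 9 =-1.11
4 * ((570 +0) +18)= 2352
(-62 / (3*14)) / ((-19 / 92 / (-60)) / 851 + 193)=-48541040 / 6346349653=-0.01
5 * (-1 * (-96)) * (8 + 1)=4320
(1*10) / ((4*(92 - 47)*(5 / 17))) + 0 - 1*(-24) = 24.19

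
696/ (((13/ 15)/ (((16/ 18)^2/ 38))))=37120/ 2223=16.70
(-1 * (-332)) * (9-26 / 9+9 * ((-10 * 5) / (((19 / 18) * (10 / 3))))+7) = -6516496 / 171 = -38108.16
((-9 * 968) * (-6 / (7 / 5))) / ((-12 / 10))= -217800 / 7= -31114.29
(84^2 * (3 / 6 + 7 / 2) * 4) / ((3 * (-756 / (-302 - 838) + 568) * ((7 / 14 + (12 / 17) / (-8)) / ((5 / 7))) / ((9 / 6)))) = 9302400 / 54023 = 172.19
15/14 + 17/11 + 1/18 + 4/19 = 2.88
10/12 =0.83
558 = 558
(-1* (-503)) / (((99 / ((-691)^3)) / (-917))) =152184864813121 / 99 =1537220856698.19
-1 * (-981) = 981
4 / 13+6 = 82 / 13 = 6.31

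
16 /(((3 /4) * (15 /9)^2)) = 192 /25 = 7.68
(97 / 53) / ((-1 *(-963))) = 97 / 51039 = 0.00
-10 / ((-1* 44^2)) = 5 / 968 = 0.01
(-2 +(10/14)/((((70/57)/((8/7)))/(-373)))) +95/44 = -3739535/15092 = -247.78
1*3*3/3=3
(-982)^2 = 964324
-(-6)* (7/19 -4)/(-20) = 207/190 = 1.09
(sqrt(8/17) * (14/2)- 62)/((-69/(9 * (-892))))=-6654.87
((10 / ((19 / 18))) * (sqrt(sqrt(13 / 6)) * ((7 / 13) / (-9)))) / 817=-70 * 13^(1 / 4) * 6^(3 / 4) / 605397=-0.00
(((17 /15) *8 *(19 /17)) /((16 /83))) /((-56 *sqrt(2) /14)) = -1577 *sqrt(2) /240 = -9.29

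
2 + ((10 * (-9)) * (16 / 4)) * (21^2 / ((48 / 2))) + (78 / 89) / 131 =-77100889 / 11659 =-6612.99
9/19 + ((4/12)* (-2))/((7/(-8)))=493/399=1.24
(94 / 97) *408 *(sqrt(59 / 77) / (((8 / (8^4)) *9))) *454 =2971615232 *sqrt(4543) / 22407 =8938820.78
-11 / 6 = -1.83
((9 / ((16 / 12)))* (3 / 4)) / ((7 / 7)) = 5.06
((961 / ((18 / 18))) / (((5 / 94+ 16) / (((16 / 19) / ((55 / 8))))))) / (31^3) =0.00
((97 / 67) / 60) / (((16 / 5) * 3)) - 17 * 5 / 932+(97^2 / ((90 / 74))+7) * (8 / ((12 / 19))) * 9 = 39687476140093 / 44959680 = 882734.84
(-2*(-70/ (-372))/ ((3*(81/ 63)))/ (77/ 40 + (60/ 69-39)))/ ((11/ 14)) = 3155600/ 920027889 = 0.00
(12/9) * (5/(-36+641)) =4/363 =0.01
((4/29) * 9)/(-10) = -18/145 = -0.12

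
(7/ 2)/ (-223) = -7/ 446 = -0.02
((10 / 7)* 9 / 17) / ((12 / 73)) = 1095 / 238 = 4.60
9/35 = 0.26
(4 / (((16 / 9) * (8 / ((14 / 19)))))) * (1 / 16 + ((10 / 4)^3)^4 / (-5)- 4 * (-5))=-3070994787 / 1245184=-2466.30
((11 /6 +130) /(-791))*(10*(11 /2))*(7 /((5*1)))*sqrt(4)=-77 /3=-25.67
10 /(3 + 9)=5 /6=0.83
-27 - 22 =-49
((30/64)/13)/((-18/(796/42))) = -995/26208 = -0.04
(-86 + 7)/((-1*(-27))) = -79/27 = -2.93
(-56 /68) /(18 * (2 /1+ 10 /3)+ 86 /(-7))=-49 /4981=-0.01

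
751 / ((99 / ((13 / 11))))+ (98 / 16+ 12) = 27.09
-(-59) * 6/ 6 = 59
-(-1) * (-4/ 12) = -1/ 3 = -0.33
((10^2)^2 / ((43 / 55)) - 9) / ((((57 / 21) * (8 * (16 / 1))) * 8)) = 4.60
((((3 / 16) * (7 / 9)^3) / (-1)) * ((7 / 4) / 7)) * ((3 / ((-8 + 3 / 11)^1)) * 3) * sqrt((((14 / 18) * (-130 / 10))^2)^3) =2843223383 / 107075520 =26.55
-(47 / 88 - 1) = 41 / 88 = 0.47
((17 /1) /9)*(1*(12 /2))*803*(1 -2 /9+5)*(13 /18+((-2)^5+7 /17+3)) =-356053412 /243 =-1465240.38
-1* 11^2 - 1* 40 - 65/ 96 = -15521/ 96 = -161.68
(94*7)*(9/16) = 2961/8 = 370.12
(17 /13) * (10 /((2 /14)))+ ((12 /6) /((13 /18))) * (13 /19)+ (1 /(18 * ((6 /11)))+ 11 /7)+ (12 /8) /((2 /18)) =20280305 /186732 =108.61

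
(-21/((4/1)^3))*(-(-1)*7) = -2.30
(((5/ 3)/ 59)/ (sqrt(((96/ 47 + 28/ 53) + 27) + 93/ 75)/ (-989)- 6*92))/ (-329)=0.00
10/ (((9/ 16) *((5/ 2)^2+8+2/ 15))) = 3200/ 2589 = 1.24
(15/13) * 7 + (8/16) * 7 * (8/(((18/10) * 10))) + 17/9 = 1348/117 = 11.52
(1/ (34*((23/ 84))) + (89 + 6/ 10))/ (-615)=-175378/ 1202325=-0.15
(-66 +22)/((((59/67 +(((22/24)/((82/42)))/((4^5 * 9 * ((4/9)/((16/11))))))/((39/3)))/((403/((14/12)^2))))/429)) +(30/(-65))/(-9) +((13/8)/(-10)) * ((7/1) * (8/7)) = -3905567754464266691/615383984670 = -6346554.11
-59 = -59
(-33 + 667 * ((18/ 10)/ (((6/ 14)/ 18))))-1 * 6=251931/ 5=50386.20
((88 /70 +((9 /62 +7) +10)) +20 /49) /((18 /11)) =3143041 /273420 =11.50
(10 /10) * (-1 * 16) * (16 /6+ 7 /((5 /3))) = -1648 /15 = -109.87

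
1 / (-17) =-1 / 17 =-0.06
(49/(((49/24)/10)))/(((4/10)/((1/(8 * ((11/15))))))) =1125/11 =102.27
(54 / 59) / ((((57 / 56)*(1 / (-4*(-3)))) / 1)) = 12096 / 1121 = 10.79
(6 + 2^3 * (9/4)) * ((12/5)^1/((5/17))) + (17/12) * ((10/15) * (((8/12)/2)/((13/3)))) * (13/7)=617321/3150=195.97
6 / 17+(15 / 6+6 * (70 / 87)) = 7573 / 986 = 7.68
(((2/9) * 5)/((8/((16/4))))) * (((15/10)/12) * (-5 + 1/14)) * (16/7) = -115/147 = -0.78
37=37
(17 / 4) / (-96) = -0.04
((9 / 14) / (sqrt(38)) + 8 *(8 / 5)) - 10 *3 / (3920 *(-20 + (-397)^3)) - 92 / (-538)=9 *sqrt(38) / 532 + 142637047145937 / 10996608300440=13.08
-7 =-7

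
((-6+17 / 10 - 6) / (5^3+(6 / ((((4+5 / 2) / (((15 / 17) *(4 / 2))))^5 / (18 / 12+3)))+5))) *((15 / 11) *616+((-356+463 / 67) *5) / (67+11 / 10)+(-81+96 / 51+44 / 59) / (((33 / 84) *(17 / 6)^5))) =-11115333953347172415146501 / 172553305333672032414150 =-64.42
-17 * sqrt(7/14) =-17 * sqrt(2)/2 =-12.02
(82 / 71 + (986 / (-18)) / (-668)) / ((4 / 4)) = 527987 / 426852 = 1.24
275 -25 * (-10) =525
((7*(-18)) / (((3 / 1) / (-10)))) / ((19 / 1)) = 22.11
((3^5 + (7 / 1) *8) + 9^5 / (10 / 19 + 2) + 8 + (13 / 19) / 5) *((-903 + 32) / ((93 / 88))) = -114954955401 / 5890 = -19516970.36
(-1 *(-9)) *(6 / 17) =54 / 17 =3.18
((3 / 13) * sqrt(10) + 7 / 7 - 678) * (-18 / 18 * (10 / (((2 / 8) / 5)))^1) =135400 - 600 * sqrt(10) / 13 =135254.05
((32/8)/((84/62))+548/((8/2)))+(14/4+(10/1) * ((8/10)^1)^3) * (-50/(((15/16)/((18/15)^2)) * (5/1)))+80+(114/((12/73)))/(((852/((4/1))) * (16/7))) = 884397817/9940000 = 88.97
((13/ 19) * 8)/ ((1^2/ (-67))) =-6968/ 19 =-366.74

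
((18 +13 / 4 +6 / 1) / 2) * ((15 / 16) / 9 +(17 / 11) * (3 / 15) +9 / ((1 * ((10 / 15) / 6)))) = 23427479 / 21120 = 1109.26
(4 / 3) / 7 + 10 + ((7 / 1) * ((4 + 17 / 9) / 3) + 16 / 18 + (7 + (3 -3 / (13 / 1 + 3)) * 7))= 155759 / 3024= 51.51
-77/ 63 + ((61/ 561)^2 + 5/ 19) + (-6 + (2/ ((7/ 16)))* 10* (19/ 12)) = 2738917283/ 41857893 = 65.43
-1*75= -75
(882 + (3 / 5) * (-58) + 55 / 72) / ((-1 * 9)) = -94.22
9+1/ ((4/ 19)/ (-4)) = -10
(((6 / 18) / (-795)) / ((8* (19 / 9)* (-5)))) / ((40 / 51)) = 51 / 8056000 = 0.00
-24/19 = -1.26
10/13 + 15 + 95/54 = 12305/702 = 17.53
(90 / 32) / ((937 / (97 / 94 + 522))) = 2212425 / 1409248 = 1.57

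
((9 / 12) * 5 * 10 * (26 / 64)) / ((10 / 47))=9165 / 128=71.60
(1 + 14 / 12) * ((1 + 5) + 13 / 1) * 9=741 / 2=370.50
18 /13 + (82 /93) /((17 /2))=30590 /20553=1.49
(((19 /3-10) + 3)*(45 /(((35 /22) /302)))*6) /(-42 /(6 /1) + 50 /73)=17460432 /3227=5410.73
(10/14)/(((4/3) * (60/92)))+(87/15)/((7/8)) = 149/20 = 7.45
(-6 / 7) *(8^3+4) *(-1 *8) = 24768 / 7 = 3538.29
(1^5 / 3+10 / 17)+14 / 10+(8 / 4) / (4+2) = 677 / 255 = 2.65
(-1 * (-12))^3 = 1728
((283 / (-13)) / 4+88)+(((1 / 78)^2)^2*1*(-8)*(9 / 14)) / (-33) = 4902136990 / 59378319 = 82.56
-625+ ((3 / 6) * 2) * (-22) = -647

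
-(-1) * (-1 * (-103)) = 103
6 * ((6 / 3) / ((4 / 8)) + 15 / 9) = 34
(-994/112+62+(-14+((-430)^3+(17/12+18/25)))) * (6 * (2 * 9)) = -429337577187/50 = -8586751543.74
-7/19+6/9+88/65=6121/3705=1.65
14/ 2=7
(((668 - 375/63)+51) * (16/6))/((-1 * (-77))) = 119792/4851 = 24.69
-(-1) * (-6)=-6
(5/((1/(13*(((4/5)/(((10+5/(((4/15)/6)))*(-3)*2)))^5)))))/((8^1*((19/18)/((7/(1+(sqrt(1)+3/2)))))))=-0.00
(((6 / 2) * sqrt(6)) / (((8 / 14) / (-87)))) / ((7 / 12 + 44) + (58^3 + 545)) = -5481 * sqrt(6) / 2348419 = -0.01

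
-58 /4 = -29 /2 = -14.50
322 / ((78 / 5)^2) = 4025 / 3042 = 1.32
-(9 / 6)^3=-27 / 8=-3.38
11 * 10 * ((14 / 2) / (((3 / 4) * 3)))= 3080 / 9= 342.22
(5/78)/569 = 5/44382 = 0.00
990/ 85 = 198/ 17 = 11.65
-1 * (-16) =16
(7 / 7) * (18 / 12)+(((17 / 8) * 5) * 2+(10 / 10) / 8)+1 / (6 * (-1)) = 545 / 24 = 22.71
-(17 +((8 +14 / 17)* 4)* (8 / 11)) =-7979 / 187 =-42.67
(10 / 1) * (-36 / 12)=-30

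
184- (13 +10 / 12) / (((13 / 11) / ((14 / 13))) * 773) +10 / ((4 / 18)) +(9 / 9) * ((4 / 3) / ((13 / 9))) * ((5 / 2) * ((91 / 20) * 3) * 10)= 213193193 / 391911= 543.98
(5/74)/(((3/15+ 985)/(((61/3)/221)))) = 1525/241679412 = 0.00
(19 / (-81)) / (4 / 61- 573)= 0.00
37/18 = 2.06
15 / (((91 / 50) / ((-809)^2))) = 490860750 / 91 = 5394074.18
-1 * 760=-760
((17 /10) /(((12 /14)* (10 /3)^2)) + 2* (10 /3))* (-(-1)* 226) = 4641023 /3000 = 1547.01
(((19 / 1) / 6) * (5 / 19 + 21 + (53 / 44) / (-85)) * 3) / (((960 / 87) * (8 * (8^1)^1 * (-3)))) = -43788637 / 459571200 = -0.10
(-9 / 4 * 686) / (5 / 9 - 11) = 27783 / 188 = 147.78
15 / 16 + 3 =63 / 16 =3.94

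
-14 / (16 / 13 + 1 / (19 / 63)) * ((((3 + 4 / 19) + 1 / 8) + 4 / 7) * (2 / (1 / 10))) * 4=-1080820 / 1123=-962.44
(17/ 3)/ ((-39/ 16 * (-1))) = 2.32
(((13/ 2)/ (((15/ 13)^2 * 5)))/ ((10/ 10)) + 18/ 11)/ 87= 64667/ 2153250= 0.03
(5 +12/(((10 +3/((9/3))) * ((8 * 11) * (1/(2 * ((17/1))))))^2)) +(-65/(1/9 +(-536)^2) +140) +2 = 4452391923087/30285377012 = 147.01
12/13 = 0.92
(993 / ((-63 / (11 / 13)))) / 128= -3641 / 34944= -0.10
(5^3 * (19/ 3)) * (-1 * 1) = -2375/ 3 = -791.67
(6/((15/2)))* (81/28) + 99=3546/35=101.31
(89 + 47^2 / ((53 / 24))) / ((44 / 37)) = 2136121 / 2332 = 916.00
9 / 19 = 0.47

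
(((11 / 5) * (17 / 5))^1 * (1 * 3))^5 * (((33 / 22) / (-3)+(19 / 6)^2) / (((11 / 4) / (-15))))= -577556514020871 / 1953125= -295708935.18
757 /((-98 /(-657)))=497349 /98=5074.99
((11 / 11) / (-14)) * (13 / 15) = -13 / 210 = -0.06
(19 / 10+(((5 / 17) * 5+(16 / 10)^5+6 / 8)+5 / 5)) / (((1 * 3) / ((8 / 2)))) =3316349 / 159375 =20.81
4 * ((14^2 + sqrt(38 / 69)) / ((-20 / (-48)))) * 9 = 144 * sqrt(2622) / 115 + 84672 / 5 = 16998.52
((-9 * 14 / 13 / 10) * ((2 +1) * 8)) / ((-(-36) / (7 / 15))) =-98 / 325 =-0.30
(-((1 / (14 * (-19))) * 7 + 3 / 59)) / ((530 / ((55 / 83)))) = -605 / 19725116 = -0.00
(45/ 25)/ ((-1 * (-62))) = 9/ 310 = 0.03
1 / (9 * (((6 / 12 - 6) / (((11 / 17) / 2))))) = -1 / 153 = -0.01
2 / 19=0.11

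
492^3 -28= 119095460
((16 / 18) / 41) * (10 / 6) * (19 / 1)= 0.69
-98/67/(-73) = 98/4891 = 0.02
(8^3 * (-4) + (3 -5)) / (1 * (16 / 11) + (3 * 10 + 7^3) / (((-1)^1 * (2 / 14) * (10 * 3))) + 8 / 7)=4735500 / 195047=24.28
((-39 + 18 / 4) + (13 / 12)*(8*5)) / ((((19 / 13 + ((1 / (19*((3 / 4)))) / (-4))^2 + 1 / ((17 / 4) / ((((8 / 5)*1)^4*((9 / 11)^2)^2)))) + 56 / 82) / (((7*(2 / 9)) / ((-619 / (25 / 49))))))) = -39659749663015625 / 9930268782113703492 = -0.00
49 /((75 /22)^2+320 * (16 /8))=3388 /45055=0.08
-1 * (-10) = 10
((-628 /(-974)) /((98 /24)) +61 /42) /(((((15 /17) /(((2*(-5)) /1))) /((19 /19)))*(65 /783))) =-340993803 /1551095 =-219.84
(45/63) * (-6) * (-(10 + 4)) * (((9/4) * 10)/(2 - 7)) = -270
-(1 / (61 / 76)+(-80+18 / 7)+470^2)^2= -8890937889732900 / 182329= -48763158300.29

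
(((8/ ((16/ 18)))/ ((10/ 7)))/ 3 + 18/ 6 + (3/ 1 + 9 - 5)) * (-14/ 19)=-847/ 95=-8.92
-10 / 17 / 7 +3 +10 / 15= 1279 / 357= 3.58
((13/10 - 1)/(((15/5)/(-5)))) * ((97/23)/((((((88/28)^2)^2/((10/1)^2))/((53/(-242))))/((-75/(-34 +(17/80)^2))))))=3085885250000/2951510975611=1.05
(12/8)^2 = 9/4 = 2.25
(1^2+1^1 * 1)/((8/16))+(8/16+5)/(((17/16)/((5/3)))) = 644/51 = 12.63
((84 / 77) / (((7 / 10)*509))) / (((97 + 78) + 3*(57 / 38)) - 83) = 240 / 7564249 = 0.00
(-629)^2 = 395641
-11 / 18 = -0.61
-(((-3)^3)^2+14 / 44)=-16045 / 22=-729.32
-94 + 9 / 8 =-743 / 8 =-92.88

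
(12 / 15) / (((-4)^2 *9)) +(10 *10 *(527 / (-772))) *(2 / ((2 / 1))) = -2371307 / 34740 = -68.26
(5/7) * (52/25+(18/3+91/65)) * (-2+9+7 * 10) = 2607/5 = 521.40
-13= -13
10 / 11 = 0.91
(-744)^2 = 553536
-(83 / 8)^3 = -571787 / 512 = -1116.77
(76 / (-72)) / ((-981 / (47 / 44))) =893 / 776952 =0.00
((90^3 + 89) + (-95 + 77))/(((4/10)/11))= 40098905/2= 20049452.50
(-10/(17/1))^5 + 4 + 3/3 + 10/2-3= 9838999/1419857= 6.93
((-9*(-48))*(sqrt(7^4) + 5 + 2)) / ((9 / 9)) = 24192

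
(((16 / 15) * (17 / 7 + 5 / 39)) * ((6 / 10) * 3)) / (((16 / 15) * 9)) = 0.51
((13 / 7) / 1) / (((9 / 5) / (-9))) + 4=-37 / 7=-5.29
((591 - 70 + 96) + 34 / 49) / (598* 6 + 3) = 59 / 343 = 0.17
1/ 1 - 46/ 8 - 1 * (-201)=196.25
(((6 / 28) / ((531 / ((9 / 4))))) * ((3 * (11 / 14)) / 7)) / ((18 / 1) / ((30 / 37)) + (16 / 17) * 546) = 935 / 1639358896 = 0.00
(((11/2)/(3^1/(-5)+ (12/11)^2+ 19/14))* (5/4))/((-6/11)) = -2562175/395832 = -6.47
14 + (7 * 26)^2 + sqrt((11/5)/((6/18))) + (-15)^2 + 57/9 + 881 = sqrt(165)/5 + 102751/3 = 34252.90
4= 4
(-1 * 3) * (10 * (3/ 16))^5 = -2278125/ 32768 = -69.52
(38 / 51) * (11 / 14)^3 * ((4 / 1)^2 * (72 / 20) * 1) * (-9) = -5462424 / 29155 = -187.36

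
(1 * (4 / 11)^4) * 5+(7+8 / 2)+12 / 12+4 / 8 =368585 / 29282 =12.59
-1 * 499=-499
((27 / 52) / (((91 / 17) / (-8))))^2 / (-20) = -210681 / 6997445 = -0.03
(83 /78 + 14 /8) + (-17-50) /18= -425 /468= -0.91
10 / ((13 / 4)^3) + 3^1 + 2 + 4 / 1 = 20413 / 2197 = 9.29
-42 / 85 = -0.49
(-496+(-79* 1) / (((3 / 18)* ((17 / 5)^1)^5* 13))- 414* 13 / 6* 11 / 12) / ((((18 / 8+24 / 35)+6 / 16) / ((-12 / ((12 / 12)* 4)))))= 6813499174510 / 5703565569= 1194.60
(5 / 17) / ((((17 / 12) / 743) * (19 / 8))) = 356640 / 5491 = 64.95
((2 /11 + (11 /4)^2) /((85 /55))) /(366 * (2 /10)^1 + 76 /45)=12267 /183328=0.07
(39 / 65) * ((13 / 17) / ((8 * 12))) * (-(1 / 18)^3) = -0.00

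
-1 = -1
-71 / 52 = -1.37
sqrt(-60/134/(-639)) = 0.03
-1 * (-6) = 6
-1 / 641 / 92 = -1 / 58972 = -0.00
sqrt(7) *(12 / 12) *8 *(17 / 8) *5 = 85 *sqrt(7) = 224.89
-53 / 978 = -0.05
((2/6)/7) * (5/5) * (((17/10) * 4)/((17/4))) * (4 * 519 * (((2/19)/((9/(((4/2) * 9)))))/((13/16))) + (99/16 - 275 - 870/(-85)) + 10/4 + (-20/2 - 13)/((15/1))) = 282475523/13226850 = 21.36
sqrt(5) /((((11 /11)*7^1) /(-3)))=-3*sqrt(5) /7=-0.96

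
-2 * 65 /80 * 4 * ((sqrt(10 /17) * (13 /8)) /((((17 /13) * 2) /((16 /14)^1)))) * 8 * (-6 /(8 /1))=6591 * sqrt(170) /4046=21.24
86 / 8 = 43 / 4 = 10.75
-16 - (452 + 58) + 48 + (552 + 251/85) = 6541/85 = 76.95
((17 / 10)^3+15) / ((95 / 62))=617303 / 47500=13.00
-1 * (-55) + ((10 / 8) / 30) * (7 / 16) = 21127 / 384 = 55.02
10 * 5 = 50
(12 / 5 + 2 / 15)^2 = 1444 / 225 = 6.42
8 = 8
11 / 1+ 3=14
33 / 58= 0.57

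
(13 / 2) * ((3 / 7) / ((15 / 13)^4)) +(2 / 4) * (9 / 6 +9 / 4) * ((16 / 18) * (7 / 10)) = 323459 / 118125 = 2.74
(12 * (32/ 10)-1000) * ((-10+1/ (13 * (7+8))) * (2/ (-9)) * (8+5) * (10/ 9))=-37483168/ 1215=-30850.34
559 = 559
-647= -647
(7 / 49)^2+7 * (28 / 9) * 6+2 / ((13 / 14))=253859 / 1911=132.84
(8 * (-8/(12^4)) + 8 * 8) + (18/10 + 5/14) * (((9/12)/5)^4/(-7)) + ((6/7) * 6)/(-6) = 400961809289/6350400000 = 63.14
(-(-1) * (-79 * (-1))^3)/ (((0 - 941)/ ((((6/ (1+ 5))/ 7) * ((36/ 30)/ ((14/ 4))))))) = -5916468/ 230545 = -25.66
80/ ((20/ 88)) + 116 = 468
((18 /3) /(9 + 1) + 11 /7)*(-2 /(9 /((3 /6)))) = -76 /315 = -0.24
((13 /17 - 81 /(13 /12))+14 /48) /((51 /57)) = -7428487 /90168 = -82.38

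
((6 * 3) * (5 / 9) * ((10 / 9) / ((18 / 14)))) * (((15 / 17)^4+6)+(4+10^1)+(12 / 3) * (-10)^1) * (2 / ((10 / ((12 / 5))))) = -181417040 / 2255067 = -80.45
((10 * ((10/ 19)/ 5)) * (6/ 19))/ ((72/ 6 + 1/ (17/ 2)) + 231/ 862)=1758480/ 65521139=0.03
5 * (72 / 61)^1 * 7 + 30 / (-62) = 77205 / 1891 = 40.83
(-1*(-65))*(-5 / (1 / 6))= -1950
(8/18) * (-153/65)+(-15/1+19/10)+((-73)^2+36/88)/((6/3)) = 2650.56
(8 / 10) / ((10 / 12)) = 24 / 25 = 0.96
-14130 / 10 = -1413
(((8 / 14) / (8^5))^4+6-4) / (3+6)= 2402920601181457977 / 10813142705316560896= 0.22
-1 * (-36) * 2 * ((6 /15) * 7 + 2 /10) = 216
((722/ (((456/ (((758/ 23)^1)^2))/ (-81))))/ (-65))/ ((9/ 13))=3095.48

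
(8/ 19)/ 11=8/ 209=0.04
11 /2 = 5.50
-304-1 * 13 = -317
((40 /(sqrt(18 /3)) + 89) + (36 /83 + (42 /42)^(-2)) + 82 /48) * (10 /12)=50 * sqrt(6) /9 + 917735 /11952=90.39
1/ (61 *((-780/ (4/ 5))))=-0.00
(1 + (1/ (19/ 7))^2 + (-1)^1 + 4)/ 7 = 1493/ 2527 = 0.59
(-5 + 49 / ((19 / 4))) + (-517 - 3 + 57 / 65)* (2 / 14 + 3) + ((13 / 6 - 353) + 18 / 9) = -102445699 / 51870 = -1975.05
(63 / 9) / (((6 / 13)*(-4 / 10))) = -455 / 12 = -37.92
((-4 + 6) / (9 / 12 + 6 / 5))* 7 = 280 / 39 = 7.18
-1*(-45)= 45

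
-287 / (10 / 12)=-1722 / 5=-344.40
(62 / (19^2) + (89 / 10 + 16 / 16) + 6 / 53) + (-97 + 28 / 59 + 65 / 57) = -2885337001 / 33865410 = -85.20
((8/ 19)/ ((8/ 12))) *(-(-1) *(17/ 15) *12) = 816/ 95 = 8.59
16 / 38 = 8 / 19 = 0.42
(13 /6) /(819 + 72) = 13 /5346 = 0.00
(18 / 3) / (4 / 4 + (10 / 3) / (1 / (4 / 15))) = 54 / 17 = 3.18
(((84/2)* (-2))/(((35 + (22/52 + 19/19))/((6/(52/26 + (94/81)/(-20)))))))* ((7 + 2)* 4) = -256.51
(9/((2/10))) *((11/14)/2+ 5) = 6795/28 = 242.68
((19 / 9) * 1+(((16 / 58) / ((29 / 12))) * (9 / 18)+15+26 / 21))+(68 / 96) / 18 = 46910639 / 2543184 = 18.45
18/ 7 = 2.57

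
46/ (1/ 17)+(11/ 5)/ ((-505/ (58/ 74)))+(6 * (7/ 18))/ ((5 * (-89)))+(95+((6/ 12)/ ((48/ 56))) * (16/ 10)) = 7299790039/ 8314825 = 877.92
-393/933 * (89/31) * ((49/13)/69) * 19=-1.26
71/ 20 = 3.55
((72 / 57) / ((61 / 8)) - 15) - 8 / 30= -262531 / 17385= -15.10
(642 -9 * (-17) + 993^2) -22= 986822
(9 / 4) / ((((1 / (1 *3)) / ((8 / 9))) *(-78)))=-1 / 13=-0.08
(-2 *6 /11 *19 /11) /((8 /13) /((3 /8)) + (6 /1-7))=-8892 /3025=-2.94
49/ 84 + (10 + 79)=1075/ 12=89.58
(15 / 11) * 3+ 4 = 89 / 11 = 8.09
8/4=2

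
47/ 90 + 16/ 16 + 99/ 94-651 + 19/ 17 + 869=7970974/ 35955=221.69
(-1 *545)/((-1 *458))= 545/458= 1.19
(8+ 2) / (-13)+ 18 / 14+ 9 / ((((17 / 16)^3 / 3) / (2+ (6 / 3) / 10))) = 50.04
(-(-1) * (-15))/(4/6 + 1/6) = -18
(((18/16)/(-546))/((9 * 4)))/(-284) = 1/4962048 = 0.00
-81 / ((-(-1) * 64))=-81 / 64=-1.27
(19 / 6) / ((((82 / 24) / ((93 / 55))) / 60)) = 42408 / 451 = 94.03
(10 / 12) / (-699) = -5 / 4194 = -0.00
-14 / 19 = -0.74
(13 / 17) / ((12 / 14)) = 91 / 102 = 0.89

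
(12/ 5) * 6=72/ 5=14.40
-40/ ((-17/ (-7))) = -280/ 17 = -16.47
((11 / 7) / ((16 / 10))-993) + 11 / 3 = -166043 / 168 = -988.35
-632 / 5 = -126.40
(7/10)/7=1/10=0.10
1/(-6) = -1/6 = -0.17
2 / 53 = 0.04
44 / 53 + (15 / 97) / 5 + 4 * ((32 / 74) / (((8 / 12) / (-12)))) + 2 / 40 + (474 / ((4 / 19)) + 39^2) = 14236890207 / 3804340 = 3742.28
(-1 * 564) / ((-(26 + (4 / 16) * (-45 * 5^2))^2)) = 9024 / 1042441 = 0.01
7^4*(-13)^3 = -5274997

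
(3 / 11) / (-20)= -3 / 220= -0.01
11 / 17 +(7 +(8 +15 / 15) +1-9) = 8.65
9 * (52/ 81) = 52/ 9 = 5.78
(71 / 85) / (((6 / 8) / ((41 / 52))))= 2911 / 3315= 0.88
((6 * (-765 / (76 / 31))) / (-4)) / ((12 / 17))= 403155 / 608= 663.08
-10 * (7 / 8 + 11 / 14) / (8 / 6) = -1395 / 112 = -12.46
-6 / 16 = -3 / 8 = -0.38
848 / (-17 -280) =-848 / 297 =-2.86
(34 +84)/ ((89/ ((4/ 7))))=0.76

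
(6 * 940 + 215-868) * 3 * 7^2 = 733089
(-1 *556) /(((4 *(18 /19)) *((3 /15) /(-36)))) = 26410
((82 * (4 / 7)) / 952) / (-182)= -41 / 151606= -0.00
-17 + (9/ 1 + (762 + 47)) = 801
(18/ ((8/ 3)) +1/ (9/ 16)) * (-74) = -11359/ 18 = -631.06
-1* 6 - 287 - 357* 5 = -2078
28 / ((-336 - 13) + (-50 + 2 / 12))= -168 / 2393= -0.07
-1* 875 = -875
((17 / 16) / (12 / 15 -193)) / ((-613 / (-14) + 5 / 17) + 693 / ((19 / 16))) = -192185 / 21820642824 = -0.00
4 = 4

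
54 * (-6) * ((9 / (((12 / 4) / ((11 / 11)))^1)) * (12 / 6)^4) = -15552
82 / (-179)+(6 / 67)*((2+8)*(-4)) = -48454 / 11993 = -4.04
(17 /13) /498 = 17 /6474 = 0.00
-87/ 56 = -1.55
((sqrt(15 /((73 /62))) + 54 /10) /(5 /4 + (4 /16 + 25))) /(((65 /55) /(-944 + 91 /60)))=-5598351 /34450-622039 * sqrt(67890) /1508910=-269.92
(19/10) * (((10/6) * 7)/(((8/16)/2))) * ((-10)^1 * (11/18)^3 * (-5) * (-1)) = -4425575/4374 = -1011.79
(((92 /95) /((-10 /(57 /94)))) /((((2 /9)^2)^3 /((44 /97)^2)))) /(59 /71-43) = 105009021513 /44133855400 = 2.38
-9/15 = -0.60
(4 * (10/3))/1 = 40/3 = 13.33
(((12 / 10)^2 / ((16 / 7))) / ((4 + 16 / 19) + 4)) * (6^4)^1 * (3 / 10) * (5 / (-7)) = -13851 / 700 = -19.79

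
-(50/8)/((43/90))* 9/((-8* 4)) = 10125/2752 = 3.68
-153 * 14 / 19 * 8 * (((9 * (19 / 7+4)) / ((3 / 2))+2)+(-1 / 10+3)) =-3871512 / 95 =-40752.76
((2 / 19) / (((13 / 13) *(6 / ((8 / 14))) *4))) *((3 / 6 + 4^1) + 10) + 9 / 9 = 827 / 798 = 1.04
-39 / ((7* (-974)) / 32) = 624 / 3409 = 0.18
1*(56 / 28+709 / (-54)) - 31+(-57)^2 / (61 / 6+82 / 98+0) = 44221499 / 174690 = 253.14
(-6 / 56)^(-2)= 784 / 9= 87.11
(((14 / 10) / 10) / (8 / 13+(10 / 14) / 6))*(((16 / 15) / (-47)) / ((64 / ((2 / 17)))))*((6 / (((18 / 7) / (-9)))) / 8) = 13377 / 640798000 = 0.00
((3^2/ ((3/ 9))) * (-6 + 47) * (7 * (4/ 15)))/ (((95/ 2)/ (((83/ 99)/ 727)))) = 190568/ 3798575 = 0.05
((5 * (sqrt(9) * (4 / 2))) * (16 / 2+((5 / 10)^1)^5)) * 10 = 2409.38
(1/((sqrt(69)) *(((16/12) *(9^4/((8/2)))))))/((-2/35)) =-35 *sqrt(69)/301806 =-0.00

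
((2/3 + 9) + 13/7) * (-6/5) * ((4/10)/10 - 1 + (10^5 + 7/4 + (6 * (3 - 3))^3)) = -1210009559/875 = -1382868.07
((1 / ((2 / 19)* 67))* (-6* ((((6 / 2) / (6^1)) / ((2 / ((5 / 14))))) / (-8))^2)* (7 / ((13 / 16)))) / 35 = -285 / 10925824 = -0.00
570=570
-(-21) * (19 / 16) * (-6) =-1197 / 8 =-149.62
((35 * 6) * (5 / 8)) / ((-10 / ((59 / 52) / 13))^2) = 73101 / 7311616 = 0.01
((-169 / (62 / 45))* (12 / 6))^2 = 57836025 / 961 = 60183.17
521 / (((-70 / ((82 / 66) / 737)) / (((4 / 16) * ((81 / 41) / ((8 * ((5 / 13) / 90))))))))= -0.18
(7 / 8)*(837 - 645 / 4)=591.28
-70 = -70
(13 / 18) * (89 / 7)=1157 / 126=9.18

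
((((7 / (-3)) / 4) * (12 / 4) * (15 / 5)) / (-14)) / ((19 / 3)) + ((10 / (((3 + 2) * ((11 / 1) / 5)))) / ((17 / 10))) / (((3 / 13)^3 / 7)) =233806241 / 767448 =304.65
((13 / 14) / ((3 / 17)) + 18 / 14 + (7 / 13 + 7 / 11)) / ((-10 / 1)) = -46381 / 60060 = -0.77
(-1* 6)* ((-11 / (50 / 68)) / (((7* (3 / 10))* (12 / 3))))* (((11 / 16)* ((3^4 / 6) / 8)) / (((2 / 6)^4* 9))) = 499851 / 4480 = 111.57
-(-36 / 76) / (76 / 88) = 198 / 361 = 0.55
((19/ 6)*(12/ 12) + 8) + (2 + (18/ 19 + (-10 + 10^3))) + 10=115609/ 114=1014.11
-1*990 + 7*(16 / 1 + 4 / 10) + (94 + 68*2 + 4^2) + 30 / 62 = -628.72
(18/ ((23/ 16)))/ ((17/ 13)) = 3744/ 391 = 9.58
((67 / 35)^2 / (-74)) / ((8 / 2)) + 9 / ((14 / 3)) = 694811 / 362600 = 1.92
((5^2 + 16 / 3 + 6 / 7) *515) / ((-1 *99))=-162.25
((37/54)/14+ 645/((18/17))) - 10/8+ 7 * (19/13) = 3037817/4914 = 618.20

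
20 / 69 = 0.29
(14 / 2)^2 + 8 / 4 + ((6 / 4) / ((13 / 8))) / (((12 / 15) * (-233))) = 154464 / 3029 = 51.00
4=4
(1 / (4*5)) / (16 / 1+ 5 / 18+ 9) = 9 / 4550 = 0.00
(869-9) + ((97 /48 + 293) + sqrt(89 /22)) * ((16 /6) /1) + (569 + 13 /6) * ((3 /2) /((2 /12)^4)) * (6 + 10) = 4 * sqrt(1958) /33 + 319809865 /18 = 17767220.09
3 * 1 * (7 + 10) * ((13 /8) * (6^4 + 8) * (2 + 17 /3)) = 828529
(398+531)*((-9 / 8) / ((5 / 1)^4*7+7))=-8361 / 35056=-0.24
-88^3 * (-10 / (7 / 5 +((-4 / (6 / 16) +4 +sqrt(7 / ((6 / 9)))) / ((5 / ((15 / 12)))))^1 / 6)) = 1982265753600 / 321707 -36799488000 * sqrt(42) / 321707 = 5420391.27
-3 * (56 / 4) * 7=-294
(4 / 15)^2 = 16 / 225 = 0.07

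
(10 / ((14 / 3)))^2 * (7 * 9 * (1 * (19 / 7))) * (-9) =-346275 / 49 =-7066.84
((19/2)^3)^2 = 47045881/64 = 735091.89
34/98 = 17/49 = 0.35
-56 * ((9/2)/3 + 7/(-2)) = 112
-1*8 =-8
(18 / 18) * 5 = 5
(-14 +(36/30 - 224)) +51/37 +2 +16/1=-40223/185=-217.42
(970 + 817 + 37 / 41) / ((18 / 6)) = 595.97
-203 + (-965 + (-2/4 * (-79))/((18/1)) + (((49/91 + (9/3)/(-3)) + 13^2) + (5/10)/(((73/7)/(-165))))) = -34340903/34164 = -1005.18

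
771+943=1714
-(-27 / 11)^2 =-729 / 121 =-6.02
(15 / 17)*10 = 150 / 17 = 8.82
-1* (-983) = 983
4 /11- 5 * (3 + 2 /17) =-2847 /187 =-15.22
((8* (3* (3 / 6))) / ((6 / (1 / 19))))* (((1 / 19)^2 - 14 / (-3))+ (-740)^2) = 1186111714 / 20577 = 57642.60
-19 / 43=-0.44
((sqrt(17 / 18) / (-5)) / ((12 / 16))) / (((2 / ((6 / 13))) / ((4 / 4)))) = -2 * sqrt(34) / 195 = -0.06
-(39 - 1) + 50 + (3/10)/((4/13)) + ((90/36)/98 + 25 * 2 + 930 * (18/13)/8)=5706553/25480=223.96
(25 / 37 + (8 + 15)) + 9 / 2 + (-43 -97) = -8275 / 74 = -111.82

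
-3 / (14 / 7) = -3 / 2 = -1.50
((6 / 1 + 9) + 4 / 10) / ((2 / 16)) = 616 / 5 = 123.20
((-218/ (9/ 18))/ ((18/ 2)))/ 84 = -109/ 189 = -0.58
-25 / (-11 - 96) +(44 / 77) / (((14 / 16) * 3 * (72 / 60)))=19585 / 47187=0.42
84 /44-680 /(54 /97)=-362213 /297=-1219.57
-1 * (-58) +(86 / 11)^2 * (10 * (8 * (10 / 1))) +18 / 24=23695635 / 484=48957.92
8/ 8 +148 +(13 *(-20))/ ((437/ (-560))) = 482.18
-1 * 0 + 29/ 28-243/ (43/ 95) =-645133/ 1204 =-535.82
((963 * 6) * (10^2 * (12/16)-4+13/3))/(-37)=-435276/37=-11764.22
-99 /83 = -1.19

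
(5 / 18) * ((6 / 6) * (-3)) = -5 / 6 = -0.83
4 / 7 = 0.57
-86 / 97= -0.89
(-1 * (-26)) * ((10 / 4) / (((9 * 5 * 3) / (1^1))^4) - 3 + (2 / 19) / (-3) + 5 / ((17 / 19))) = 66.38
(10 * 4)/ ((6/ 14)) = 280/ 3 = 93.33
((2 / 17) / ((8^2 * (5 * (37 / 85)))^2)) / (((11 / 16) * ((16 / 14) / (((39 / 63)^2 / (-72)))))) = -2873 / 69947006976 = -0.00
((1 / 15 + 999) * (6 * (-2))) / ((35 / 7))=-59944 / 25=-2397.76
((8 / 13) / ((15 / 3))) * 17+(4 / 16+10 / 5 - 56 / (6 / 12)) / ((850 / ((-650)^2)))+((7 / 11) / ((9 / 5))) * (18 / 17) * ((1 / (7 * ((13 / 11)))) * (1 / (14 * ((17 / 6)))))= -14346134069 / 262990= -54550.11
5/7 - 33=-226/7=-32.29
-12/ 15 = -4/ 5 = -0.80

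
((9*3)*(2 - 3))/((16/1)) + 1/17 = -443/272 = -1.63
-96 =-96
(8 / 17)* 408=192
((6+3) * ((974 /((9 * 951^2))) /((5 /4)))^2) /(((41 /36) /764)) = 46386461696 /838389698021025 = 0.00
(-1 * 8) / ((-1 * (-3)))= -8 / 3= -2.67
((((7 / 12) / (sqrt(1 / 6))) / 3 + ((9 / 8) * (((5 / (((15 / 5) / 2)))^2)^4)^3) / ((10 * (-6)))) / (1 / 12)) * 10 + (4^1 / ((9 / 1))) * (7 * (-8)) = -250000000000781039705824 / 31381059609 + 70 * sqrt(6) / 3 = -7966588863280.07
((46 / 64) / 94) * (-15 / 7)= -345 / 21056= -0.02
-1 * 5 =-5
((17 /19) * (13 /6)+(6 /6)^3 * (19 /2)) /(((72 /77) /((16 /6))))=50204 /1539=32.62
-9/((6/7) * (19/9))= -189/38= -4.97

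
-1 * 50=-50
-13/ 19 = -0.68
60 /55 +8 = 100 /11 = 9.09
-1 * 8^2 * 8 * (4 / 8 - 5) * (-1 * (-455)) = 1048320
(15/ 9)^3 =125/ 27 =4.63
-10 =-10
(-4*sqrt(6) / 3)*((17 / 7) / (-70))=34*sqrt(6) / 735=0.11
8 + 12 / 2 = 14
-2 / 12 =-1 / 6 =-0.17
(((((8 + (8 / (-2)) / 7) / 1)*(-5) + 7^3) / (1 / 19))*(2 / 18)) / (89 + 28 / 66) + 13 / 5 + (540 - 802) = -78139042 / 309855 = -252.18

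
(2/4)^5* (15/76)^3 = 3375/14047232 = 0.00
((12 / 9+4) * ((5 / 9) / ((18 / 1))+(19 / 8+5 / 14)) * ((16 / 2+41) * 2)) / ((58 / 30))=1754620 / 2349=746.96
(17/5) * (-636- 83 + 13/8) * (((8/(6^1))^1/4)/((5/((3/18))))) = -32521/1200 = -27.10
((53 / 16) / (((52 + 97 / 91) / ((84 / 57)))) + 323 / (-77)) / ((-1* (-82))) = -0.05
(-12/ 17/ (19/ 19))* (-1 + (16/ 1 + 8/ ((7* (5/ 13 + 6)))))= -105828/ 9877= -10.71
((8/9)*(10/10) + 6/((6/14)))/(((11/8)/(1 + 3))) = 4288/99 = 43.31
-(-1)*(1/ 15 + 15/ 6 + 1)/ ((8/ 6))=107/ 40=2.68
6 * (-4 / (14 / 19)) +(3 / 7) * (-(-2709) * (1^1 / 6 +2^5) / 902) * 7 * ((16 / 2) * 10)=73094352 / 3157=23153.10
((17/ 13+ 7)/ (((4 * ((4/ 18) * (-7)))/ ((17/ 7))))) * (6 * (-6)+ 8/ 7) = 503982/ 4459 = 113.03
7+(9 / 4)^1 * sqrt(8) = 9 * sqrt(2) / 2+7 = 13.36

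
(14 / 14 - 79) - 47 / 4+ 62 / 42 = -7415 / 84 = -88.27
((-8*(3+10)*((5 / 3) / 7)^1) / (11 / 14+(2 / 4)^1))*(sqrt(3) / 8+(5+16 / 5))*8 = -34112 / 27 - 520*sqrt(3) / 27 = -1296.77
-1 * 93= -93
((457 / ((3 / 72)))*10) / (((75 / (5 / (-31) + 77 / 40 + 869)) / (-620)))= -3947555032 / 5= -789511006.40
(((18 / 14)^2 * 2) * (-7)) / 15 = -54 / 35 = -1.54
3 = 3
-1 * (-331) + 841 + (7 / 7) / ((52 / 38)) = 30491 / 26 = 1172.73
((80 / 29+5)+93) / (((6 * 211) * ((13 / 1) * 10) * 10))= 487 / 7954700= 0.00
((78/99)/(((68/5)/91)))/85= 1183/19074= 0.06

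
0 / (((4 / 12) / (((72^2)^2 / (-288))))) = 0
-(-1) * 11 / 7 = 11 / 7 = 1.57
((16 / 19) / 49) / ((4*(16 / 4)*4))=1 / 3724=0.00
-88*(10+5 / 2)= -1100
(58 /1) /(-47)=-58 /47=-1.23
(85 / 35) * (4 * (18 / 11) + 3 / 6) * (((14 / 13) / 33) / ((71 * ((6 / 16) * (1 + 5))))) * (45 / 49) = 52700 / 16417401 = 0.00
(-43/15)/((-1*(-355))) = -0.01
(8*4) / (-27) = -32 / 27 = -1.19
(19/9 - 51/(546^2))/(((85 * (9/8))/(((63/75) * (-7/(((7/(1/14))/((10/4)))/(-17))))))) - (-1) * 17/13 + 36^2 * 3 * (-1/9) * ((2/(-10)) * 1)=196228859/2235870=87.76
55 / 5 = 11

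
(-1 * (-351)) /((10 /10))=351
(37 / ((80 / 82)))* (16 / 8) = 75.85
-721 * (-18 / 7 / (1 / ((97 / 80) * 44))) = 989109 / 10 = 98910.90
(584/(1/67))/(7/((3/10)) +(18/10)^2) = 2934600/1993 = 1472.45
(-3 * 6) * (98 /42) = -42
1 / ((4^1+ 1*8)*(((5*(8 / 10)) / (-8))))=-0.17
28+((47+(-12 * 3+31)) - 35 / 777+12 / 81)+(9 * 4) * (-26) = -865031 / 999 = -865.90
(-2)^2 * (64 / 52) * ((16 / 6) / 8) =64 / 39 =1.64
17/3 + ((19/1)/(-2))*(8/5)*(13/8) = -571/30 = -19.03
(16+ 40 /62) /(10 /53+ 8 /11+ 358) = 75207 /1621672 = 0.05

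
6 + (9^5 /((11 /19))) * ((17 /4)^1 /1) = 19073091 /44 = 433479.34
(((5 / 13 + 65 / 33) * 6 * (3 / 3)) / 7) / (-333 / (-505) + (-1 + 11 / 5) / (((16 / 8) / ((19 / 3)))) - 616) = -255025 / 77284207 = -0.00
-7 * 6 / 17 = -42 / 17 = -2.47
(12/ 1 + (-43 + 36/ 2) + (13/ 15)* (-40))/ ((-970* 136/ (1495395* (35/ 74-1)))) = -555987861/ 1952416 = -284.77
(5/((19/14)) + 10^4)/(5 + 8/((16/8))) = 190070/171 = 1111.52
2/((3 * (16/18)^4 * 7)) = 2187/14336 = 0.15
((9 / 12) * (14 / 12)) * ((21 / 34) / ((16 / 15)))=2205 / 4352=0.51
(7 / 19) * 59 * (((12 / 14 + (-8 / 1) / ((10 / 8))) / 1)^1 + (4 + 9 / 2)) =12213 / 190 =64.28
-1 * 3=-3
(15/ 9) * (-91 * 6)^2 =496860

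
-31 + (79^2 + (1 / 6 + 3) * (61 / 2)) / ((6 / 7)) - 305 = 508165 / 72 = 7057.85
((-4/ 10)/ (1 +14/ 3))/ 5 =-6/ 425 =-0.01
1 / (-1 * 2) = -1 / 2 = -0.50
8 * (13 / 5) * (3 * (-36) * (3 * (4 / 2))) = -13478.40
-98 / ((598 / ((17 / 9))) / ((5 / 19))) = -4165 / 51129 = -0.08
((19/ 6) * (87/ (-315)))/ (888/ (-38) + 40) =-10469/ 199080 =-0.05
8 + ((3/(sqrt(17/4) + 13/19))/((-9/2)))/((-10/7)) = 5054 *sqrt(17)/81915 + 648404/81915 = 8.17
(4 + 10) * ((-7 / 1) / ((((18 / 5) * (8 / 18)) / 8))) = -490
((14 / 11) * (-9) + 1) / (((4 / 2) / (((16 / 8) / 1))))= -115 / 11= -10.45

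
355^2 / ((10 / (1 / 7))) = 25205 / 14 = 1800.36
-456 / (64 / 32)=-228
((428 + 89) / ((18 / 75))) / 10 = 2585 / 12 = 215.42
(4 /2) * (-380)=-760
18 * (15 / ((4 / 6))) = 405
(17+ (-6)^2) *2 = 106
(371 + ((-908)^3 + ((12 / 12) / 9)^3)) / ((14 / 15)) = -1364347084970 / 1701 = -802085293.93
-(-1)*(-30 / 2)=-15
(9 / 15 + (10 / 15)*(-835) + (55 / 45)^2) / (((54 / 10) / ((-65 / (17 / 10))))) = 3926.71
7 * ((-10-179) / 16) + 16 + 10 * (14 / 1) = 1173 / 16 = 73.31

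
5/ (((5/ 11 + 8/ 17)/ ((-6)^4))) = 7004.39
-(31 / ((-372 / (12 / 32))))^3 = 1 / 32768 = 0.00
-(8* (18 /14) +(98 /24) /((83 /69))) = -31793 /2324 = -13.68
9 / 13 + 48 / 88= 177 / 143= 1.24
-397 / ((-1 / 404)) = 160388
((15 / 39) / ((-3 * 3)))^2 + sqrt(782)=25 / 13689 + sqrt(782)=27.97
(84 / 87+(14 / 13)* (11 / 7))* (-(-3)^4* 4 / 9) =-36072 / 377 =-95.68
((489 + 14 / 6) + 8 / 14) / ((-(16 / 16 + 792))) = -10330 / 16653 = -0.62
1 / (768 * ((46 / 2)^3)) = 0.00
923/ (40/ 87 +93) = 80301/ 8131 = 9.88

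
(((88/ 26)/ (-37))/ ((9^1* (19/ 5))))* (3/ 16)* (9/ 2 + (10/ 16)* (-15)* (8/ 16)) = 55/ 584896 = 0.00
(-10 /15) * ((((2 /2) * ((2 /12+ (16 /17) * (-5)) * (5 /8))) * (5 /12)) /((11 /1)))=11575 /161568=0.07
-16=-16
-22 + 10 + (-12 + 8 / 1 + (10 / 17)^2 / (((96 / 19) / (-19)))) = -120001 / 6936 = -17.30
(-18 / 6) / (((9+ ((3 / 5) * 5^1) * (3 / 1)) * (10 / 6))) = -1 / 10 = -0.10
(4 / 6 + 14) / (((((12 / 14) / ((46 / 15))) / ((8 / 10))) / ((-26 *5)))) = -736736 / 135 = -5457.30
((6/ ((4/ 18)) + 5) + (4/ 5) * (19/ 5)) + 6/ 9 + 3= 2903/ 75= 38.71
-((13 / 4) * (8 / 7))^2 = -676 / 49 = -13.80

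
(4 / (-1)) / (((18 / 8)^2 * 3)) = -64 / 243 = -0.26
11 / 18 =0.61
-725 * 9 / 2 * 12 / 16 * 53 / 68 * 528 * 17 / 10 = -6847335 / 4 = -1711833.75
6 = 6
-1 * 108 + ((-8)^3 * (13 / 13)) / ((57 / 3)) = -134.95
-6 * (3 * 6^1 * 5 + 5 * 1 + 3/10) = -2859/5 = -571.80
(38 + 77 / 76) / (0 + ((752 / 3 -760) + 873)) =8895 / 82916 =0.11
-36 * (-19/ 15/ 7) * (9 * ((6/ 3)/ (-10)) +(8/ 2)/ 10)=-228/ 25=-9.12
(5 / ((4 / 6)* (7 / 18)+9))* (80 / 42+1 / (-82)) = 29331 / 28700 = 1.02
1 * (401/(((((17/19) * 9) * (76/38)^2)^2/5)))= 723805/374544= 1.93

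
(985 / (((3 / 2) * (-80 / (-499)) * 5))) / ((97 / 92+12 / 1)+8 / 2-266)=-2260969 / 687090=-3.29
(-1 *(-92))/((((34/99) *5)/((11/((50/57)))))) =1427679/2125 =671.85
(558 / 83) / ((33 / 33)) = 558 / 83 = 6.72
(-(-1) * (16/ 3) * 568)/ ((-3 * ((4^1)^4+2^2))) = -2272/ 585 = -3.88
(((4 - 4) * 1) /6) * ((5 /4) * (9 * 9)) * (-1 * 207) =0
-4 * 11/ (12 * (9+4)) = -11/ 39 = -0.28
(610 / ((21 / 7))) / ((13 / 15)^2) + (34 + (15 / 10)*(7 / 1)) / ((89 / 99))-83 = 237.21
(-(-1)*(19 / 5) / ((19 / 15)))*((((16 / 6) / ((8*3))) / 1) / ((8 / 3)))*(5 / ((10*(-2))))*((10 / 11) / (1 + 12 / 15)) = -25 / 1584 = -0.02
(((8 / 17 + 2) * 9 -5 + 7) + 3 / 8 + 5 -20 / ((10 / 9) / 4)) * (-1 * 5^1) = 28825 / 136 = 211.95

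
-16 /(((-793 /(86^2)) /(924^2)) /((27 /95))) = 2727875791872 /75335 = 36209939.50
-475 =-475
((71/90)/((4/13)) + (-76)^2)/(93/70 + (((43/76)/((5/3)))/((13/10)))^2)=4137.11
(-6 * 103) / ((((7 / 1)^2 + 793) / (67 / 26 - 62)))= 477405 / 10946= 43.61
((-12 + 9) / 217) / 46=-3 / 9982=-0.00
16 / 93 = 0.17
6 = 6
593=593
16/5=3.20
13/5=2.60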